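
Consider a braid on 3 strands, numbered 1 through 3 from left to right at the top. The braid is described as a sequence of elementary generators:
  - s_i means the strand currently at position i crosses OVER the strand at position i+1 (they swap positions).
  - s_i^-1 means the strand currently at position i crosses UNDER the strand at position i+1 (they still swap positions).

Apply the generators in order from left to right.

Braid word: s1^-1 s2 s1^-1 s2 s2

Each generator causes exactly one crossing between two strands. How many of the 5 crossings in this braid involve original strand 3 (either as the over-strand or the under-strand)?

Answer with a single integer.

Gen 1: crossing 1x2. Involves strand 3? no. Count so far: 0
Gen 2: crossing 1x3. Involves strand 3? yes. Count so far: 1
Gen 3: crossing 2x3. Involves strand 3? yes. Count so far: 2
Gen 4: crossing 2x1. Involves strand 3? no. Count so far: 2
Gen 5: crossing 1x2. Involves strand 3? no. Count so far: 2

Answer: 2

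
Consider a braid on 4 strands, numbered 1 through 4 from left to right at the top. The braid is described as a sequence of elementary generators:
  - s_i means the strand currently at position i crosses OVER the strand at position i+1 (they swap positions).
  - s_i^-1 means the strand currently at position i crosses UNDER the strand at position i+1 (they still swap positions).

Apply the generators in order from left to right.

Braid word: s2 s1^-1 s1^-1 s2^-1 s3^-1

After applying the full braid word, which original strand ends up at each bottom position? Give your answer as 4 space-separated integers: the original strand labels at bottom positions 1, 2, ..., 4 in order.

Answer: 1 2 4 3

Derivation:
Gen 1 (s2): strand 2 crosses over strand 3. Perm now: [1 3 2 4]
Gen 2 (s1^-1): strand 1 crosses under strand 3. Perm now: [3 1 2 4]
Gen 3 (s1^-1): strand 3 crosses under strand 1. Perm now: [1 3 2 4]
Gen 4 (s2^-1): strand 3 crosses under strand 2. Perm now: [1 2 3 4]
Gen 5 (s3^-1): strand 3 crosses under strand 4. Perm now: [1 2 4 3]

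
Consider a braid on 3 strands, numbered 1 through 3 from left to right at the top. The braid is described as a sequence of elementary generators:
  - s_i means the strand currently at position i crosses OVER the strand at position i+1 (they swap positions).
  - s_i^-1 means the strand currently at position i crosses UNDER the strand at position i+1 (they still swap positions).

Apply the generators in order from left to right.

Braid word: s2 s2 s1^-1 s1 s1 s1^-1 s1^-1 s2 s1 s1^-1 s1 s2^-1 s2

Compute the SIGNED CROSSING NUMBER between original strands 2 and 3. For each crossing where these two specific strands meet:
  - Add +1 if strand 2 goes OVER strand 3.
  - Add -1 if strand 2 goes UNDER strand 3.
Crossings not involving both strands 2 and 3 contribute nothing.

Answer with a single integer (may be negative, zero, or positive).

Answer: 3

Derivation:
Gen 1: 2 over 3. Both 2&3? yes. Contrib: +1. Sum: 1
Gen 2: 3 over 2. Both 2&3? yes. Contrib: -1. Sum: 0
Gen 3: crossing 1x2. Both 2&3? no. Sum: 0
Gen 4: crossing 2x1. Both 2&3? no. Sum: 0
Gen 5: crossing 1x2. Both 2&3? no. Sum: 0
Gen 6: crossing 2x1. Both 2&3? no. Sum: 0
Gen 7: crossing 1x2. Both 2&3? no. Sum: 0
Gen 8: crossing 1x3. Both 2&3? no. Sum: 0
Gen 9: 2 over 3. Both 2&3? yes. Contrib: +1. Sum: 1
Gen 10: 3 under 2. Both 2&3? yes. Contrib: +1. Sum: 2
Gen 11: 2 over 3. Both 2&3? yes. Contrib: +1. Sum: 3
Gen 12: crossing 2x1. Both 2&3? no. Sum: 3
Gen 13: crossing 1x2. Both 2&3? no. Sum: 3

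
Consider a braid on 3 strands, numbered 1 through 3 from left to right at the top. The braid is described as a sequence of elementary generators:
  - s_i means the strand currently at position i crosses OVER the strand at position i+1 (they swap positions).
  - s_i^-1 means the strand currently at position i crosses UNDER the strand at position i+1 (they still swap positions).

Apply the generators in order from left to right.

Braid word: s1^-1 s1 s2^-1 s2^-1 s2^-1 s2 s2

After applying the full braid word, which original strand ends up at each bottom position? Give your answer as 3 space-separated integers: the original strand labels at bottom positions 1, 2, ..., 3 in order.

Answer: 1 3 2

Derivation:
Gen 1 (s1^-1): strand 1 crosses under strand 2. Perm now: [2 1 3]
Gen 2 (s1): strand 2 crosses over strand 1. Perm now: [1 2 3]
Gen 3 (s2^-1): strand 2 crosses under strand 3. Perm now: [1 3 2]
Gen 4 (s2^-1): strand 3 crosses under strand 2. Perm now: [1 2 3]
Gen 5 (s2^-1): strand 2 crosses under strand 3. Perm now: [1 3 2]
Gen 6 (s2): strand 3 crosses over strand 2. Perm now: [1 2 3]
Gen 7 (s2): strand 2 crosses over strand 3. Perm now: [1 3 2]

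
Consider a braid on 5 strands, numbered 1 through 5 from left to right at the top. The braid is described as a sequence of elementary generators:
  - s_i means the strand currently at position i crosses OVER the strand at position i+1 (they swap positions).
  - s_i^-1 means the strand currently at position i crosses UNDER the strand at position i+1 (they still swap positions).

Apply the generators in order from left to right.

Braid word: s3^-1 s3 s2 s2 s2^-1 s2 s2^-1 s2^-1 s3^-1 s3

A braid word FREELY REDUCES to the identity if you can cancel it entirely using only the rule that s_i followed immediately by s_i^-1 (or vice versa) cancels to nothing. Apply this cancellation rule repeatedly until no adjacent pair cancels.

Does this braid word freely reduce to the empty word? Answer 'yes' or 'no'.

Gen 1 (s3^-1): push. Stack: [s3^-1]
Gen 2 (s3): cancels prior s3^-1. Stack: []
Gen 3 (s2): push. Stack: [s2]
Gen 4 (s2): push. Stack: [s2 s2]
Gen 5 (s2^-1): cancels prior s2. Stack: [s2]
Gen 6 (s2): push. Stack: [s2 s2]
Gen 7 (s2^-1): cancels prior s2. Stack: [s2]
Gen 8 (s2^-1): cancels prior s2. Stack: []
Gen 9 (s3^-1): push. Stack: [s3^-1]
Gen 10 (s3): cancels prior s3^-1. Stack: []
Reduced word: (empty)

Answer: yes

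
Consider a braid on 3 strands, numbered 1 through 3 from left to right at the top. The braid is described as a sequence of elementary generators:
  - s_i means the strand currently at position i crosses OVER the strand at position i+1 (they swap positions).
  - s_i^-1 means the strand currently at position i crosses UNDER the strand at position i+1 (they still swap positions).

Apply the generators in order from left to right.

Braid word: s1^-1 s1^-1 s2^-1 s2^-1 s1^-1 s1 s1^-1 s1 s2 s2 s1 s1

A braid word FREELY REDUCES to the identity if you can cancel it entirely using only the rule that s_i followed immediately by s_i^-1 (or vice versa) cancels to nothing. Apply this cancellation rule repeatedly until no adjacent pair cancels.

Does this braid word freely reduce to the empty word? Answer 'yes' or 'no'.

Answer: yes

Derivation:
Gen 1 (s1^-1): push. Stack: [s1^-1]
Gen 2 (s1^-1): push. Stack: [s1^-1 s1^-1]
Gen 3 (s2^-1): push. Stack: [s1^-1 s1^-1 s2^-1]
Gen 4 (s2^-1): push. Stack: [s1^-1 s1^-1 s2^-1 s2^-1]
Gen 5 (s1^-1): push. Stack: [s1^-1 s1^-1 s2^-1 s2^-1 s1^-1]
Gen 6 (s1): cancels prior s1^-1. Stack: [s1^-1 s1^-1 s2^-1 s2^-1]
Gen 7 (s1^-1): push. Stack: [s1^-1 s1^-1 s2^-1 s2^-1 s1^-1]
Gen 8 (s1): cancels prior s1^-1. Stack: [s1^-1 s1^-1 s2^-1 s2^-1]
Gen 9 (s2): cancels prior s2^-1. Stack: [s1^-1 s1^-1 s2^-1]
Gen 10 (s2): cancels prior s2^-1. Stack: [s1^-1 s1^-1]
Gen 11 (s1): cancels prior s1^-1. Stack: [s1^-1]
Gen 12 (s1): cancels prior s1^-1. Stack: []
Reduced word: (empty)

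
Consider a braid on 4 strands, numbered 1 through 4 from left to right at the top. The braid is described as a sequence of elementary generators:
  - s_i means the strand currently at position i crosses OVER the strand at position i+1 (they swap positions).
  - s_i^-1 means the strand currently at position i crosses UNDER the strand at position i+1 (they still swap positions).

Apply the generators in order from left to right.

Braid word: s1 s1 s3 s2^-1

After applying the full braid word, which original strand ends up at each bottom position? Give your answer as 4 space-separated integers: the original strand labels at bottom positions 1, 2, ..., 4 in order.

Gen 1 (s1): strand 1 crosses over strand 2. Perm now: [2 1 3 4]
Gen 2 (s1): strand 2 crosses over strand 1. Perm now: [1 2 3 4]
Gen 3 (s3): strand 3 crosses over strand 4. Perm now: [1 2 4 3]
Gen 4 (s2^-1): strand 2 crosses under strand 4. Perm now: [1 4 2 3]

Answer: 1 4 2 3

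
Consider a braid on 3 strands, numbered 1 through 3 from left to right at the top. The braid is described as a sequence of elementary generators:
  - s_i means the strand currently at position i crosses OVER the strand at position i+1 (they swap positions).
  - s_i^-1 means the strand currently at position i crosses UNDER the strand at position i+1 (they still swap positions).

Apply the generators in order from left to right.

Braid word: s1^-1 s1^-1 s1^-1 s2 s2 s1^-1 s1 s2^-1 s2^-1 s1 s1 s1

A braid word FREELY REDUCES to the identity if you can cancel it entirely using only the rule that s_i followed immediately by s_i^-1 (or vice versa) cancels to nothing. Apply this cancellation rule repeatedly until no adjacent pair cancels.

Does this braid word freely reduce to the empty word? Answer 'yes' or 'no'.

Answer: yes

Derivation:
Gen 1 (s1^-1): push. Stack: [s1^-1]
Gen 2 (s1^-1): push. Stack: [s1^-1 s1^-1]
Gen 3 (s1^-1): push. Stack: [s1^-1 s1^-1 s1^-1]
Gen 4 (s2): push. Stack: [s1^-1 s1^-1 s1^-1 s2]
Gen 5 (s2): push. Stack: [s1^-1 s1^-1 s1^-1 s2 s2]
Gen 6 (s1^-1): push. Stack: [s1^-1 s1^-1 s1^-1 s2 s2 s1^-1]
Gen 7 (s1): cancels prior s1^-1. Stack: [s1^-1 s1^-1 s1^-1 s2 s2]
Gen 8 (s2^-1): cancels prior s2. Stack: [s1^-1 s1^-1 s1^-1 s2]
Gen 9 (s2^-1): cancels prior s2. Stack: [s1^-1 s1^-1 s1^-1]
Gen 10 (s1): cancels prior s1^-1. Stack: [s1^-1 s1^-1]
Gen 11 (s1): cancels prior s1^-1. Stack: [s1^-1]
Gen 12 (s1): cancels prior s1^-1. Stack: []
Reduced word: (empty)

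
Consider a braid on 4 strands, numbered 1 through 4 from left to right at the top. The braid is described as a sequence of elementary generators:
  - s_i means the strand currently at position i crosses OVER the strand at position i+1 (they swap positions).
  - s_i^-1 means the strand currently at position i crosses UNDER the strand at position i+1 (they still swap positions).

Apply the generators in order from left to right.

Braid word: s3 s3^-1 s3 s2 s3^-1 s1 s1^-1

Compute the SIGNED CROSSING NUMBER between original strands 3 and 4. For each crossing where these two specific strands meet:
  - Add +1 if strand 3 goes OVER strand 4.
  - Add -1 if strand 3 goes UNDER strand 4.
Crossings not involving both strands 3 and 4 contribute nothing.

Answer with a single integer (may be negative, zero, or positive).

Gen 1: 3 over 4. Both 3&4? yes. Contrib: +1. Sum: 1
Gen 2: 4 under 3. Both 3&4? yes. Contrib: +1. Sum: 2
Gen 3: 3 over 4. Both 3&4? yes. Contrib: +1. Sum: 3
Gen 4: crossing 2x4. Both 3&4? no. Sum: 3
Gen 5: crossing 2x3. Both 3&4? no. Sum: 3
Gen 6: crossing 1x4. Both 3&4? no. Sum: 3
Gen 7: crossing 4x1. Both 3&4? no. Sum: 3

Answer: 3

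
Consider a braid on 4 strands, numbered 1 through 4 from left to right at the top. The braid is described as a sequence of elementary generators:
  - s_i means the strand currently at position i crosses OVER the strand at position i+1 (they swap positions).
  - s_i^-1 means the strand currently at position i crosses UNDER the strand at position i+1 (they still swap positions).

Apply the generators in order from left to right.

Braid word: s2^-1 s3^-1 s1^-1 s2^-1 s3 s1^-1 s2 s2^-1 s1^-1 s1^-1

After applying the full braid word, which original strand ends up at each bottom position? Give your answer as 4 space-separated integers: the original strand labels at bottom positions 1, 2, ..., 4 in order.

Gen 1 (s2^-1): strand 2 crosses under strand 3. Perm now: [1 3 2 4]
Gen 2 (s3^-1): strand 2 crosses under strand 4. Perm now: [1 3 4 2]
Gen 3 (s1^-1): strand 1 crosses under strand 3. Perm now: [3 1 4 2]
Gen 4 (s2^-1): strand 1 crosses under strand 4. Perm now: [3 4 1 2]
Gen 5 (s3): strand 1 crosses over strand 2. Perm now: [3 4 2 1]
Gen 6 (s1^-1): strand 3 crosses under strand 4. Perm now: [4 3 2 1]
Gen 7 (s2): strand 3 crosses over strand 2. Perm now: [4 2 3 1]
Gen 8 (s2^-1): strand 2 crosses under strand 3. Perm now: [4 3 2 1]
Gen 9 (s1^-1): strand 4 crosses under strand 3. Perm now: [3 4 2 1]
Gen 10 (s1^-1): strand 3 crosses under strand 4. Perm now: [4 3 2 1]

Answer: 4 3 2 1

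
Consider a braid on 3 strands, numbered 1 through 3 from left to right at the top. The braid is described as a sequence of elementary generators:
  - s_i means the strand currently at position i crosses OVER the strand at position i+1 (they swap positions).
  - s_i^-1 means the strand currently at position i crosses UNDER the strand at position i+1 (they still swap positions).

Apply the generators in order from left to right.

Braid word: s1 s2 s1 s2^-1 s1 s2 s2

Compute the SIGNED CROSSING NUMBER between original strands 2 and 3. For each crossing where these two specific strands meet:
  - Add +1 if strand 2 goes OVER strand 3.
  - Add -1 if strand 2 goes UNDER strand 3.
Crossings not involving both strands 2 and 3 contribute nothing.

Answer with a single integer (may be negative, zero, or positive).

Answer: 1

Derivation:
Gen 1: crossing 1x2. Both 2&3? no. Sum: 0
Gen 2: crossing 1x3. Both 2&3? no. Sum: 0
Gen 3: 2 over 3. Both 2&3? yes. Contrib: +1. Sum: 1
Gen 4: crossing 2x1. Both 2&3? no. Sum: 1
Gen 5: crossing 3x1. Both 2&3? no. Sum: 1
Gen 6: 3 over 2. Both 2&3? yes. Contrib: -1. Sum: 0
Gen 7: 2 over 3. Both 2&3? yes. Contrib: +1. Sum: 1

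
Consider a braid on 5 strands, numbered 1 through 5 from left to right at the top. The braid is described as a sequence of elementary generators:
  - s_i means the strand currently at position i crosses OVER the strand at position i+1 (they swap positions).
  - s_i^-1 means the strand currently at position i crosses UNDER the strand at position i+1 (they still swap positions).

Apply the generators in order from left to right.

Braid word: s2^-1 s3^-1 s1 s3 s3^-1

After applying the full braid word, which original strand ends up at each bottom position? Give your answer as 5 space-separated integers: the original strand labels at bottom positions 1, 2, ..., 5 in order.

Gen 1 (s2^-1): strand 2 crosses under strand 3. Perm now: [1 3 2 4 5]
Gen 2 (s3^-1): strand 2 crosses under strand 4. Perm now: [1 3 4 2 5]
Gen 3 (s1): strand 1 crosses over strand 3. Perm now: [3 1 4 2 5]
Gen 4 (s3): strand 4 crosses over strand 2. Perm now: [3 1 2 4 5]
Gen 5 (s3^-1): strand 2 crosses under strand 4. Perm now: [3 1 4 2 5]

Answer: 3 1 4 2 5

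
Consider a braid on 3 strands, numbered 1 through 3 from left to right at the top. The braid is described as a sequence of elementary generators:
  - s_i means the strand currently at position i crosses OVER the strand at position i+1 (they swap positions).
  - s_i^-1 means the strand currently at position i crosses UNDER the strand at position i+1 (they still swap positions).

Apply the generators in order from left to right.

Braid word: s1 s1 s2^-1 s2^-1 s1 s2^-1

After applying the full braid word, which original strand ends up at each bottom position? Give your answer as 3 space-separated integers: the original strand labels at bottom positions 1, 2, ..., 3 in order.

Answer: 2 3 1

Derivation:
Gen 1 (s1): strand 1 crosses over strand 2. Perm now: [2 1 3]
Gen 2 (s1): strand 2 crosses over strand 1. Perm now: [1 2 3]
Gen 3 (s2^-1): strand 2 crosses under strand 3. Perm now: [1 3 2]
Gen 4 (s2^-1): strand 3 crosses under strand 2. Perm now: [1 2 3]
Gen 5 (s1): strand 1 crosses over strand 2. Perm now: [2 1 3]
Gen 6 (s2^-1): strand 1 crosses under strand 3. Perm now: [2 3 1]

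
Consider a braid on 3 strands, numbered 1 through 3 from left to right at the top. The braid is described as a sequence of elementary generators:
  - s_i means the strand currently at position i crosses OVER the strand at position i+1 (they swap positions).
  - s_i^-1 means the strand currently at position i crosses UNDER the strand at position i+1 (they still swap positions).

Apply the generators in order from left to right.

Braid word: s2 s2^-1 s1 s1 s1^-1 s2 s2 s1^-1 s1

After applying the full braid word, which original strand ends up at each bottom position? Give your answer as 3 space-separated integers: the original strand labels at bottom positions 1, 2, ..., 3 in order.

Answer: 2 1 3

Derivation:
Gen 1 (s2): strand 2 crosses over strand 3. Perm now: [1 3 2]
Gen 2 (s2^-1): strand 3 crosses under strand 2. Perm now: [1 2 3]
Gen 3 (s1): strand 1 crosses over strand 2. Perm now: [2 1 3]
Gen 4 (s1): strand 2 crosses over strand 1. Perm now: [1 2 3]
Gen 5 (s1^-1): strand 1 crosses under strand 2. Perm now: [2 1 3]
Gen 6 (s2): strand 1 crosses over strand 3. Perm now: [2 3 1]
Gen 7 (s2): strand 3 crosses over strand 1. Perm now: [2 1 3]
Gen 8 (s1^-1): strand 2 crosses under strand 1. Perm now: [1 2 3]
Gen 9 (s1): strand 1 crosses over strand 2. Perm now: [2 1 3]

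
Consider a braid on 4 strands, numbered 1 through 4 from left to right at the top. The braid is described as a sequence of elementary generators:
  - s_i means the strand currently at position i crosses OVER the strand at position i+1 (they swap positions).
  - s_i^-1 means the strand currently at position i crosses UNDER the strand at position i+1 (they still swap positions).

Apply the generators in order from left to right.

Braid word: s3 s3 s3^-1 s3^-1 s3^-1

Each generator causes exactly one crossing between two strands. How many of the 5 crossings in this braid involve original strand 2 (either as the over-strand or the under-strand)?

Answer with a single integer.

Gen 1: crossing 3x4. Involves strand 2? no. Count so far: 0
Gen 2: crossing 4x3. Involves strand 2? no. Count so far: 0
Gen 3: crossing 3x4. Involves strand 2? no. Count so far: 0
Gen 4: crossing 4x3. Involves strand 2? no. Count so far: 0
Gen 5: crossing 3x4. Involves strand 2? no. Count so far: 0

Answer: 0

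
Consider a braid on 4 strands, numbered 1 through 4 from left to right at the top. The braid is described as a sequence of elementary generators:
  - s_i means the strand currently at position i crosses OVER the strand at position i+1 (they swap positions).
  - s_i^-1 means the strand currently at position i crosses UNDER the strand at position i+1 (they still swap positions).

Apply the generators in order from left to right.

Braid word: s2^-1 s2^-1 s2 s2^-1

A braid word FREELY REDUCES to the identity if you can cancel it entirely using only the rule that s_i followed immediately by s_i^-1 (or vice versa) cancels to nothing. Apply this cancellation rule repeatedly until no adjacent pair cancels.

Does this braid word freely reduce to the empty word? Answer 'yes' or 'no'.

Answer: no

Derivation:
Gen 1 (s2^-1): push. Stack: [s2^-1]
Gen 2 (s2^-1): push. Stack: [s2^-1 s2^-1]
Gen 3 (s2): cancels prior s2^-1. Stack: [s2^-1]
Gen 4 (s2^-1): push. Stack: [s2^-1 s2^-1]
Reduced word: s2^-1 s2^-1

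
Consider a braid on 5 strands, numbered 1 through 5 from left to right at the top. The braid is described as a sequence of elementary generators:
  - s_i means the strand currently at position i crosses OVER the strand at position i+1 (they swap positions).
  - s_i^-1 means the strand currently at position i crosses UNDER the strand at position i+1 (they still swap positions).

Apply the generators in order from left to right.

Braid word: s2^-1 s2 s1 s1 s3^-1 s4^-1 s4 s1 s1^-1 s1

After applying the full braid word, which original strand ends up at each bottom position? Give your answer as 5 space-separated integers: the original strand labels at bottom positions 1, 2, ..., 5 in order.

Answer: 2 1 4 3 5

Derivation:
Gen 1 (s2^-1): strand 2 crosses under strand 3. Perm now: [1 3 2 4 5]
Gen 2 (s2): strand 3 crosses over strand 2. Perm now: [1 2 3 4 5]
Gen 3 (s1): strand 1 crosses over strand 2. Perm now: [2 1 3 4 5]
Gen 4 (s1): strand 2 crosses over strand 1. Perm now: [1 2 3 4 5]
Gen 5 (s3^-1): strand 3 crosses under strand 4. Perm now: [1 2 4 3 5]
Gen 6 (s4^-1): strand 3 crosses under strand 5. Perm now: [1 2 4 5 3]
Gen 7 (s4): strand 5 crosses over strand 3. Perm now: [1 2 4 3 5]
Gen 8 (s1): strand 1 crosses over strand 2. Perm now: [2 1 4 3 5]
Gen 9 (s1^-1): strand 2 crosses under strand 1. Perm now: [1 2 4 3 5]
Gen 10 (s1): strand 1 crosses over strand 2. Perm now: [2 1 4 3 5]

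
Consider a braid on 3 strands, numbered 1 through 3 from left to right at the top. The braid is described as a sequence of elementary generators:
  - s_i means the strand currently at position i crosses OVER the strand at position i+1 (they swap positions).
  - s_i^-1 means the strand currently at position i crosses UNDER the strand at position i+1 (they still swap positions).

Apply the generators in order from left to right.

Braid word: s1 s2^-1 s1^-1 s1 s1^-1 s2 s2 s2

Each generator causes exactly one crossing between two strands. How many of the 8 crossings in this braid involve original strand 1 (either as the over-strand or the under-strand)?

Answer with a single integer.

Answer: 5

Derivation:
Gen 1: crossing 1x2. Involves strand 1? yes. Count so far: 1
Gen 2: crossing 1x3. Involves strand 1? yes. Count so far: 2
Gen 3: crossing 2x3. Involves strand 1? no. Count so far: 2
Gen 4: crossing 3x2. Involves strand 1? no. Count so far: 2
Gen 5: crossing 2x3. Involves strand 1? no. Count so far: 2
Gen 6: crossing 2x1. Involves strand 1? yes. Count so far: 3
Gen 7: crossing 1x2. Involves strand 1? yes. Count so far: 4
Gen 8: crossing 2x1. Involves strand 1? yes. Count so far: 5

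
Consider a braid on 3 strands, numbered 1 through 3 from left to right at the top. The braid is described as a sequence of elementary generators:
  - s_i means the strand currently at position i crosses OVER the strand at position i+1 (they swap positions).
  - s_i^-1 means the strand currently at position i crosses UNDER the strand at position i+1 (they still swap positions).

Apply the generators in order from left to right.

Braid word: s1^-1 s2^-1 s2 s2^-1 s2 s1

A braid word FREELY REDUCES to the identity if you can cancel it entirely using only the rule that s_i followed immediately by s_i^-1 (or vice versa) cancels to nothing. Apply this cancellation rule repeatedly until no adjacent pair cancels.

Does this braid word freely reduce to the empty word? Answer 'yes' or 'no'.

Gen 1 (s1^-1): push. Stack: [s1^-1]
Gen 2 (s2^-1): push. Stack: [s1^-1 s2^-1]
Gen 3 (s2): cancels prior s2^-1. Stack: [s1^-1]
Gen 4 (s2^-1): push. Stack: [s1^-1 s2^-1]
Gen 5 (s2): cancels prior s2^-1. Stack: [s1^-1]
Gen 6 (s1): cancels prior s1^-1. Stack: []
Reduced word: (empty)

Answer: yes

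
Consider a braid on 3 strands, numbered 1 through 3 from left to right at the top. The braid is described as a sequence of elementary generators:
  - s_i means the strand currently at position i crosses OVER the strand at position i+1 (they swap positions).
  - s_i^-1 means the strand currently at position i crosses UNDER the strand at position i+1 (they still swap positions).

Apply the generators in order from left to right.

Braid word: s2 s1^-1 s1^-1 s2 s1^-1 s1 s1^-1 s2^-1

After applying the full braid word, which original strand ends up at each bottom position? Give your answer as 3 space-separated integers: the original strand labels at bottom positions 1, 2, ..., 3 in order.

Gen 1 (s2): strand 2 crosses over strand 3. Perm now: [1 3 2]
Gen 2 (s1^-1): strand 1 crosses under strand 3. Perm now: [3 1 2]
Gen 3 (s1^-1): strand 3 crosses under strand 1. Perm now: [1 3 2]
Gen 4 (s2): strand 3 crosses over strand 2. Perm now: [1 2 3]
Gen 5 (s1^-1): strand 1 crosses under strand 2. Perm now: [2 1 3]
Gen 6 (s1): strand 2 crosses over strand 1. Perm now: [1 2 3]
Gen 7 (s1^-1): strand 1 crosses under strand 2. Perm now: [2 1 3]
Gen 8 (s2^-1): strand 1 crosses under strand 3. Perm now: [2 3 1]

Answer: 2 3 1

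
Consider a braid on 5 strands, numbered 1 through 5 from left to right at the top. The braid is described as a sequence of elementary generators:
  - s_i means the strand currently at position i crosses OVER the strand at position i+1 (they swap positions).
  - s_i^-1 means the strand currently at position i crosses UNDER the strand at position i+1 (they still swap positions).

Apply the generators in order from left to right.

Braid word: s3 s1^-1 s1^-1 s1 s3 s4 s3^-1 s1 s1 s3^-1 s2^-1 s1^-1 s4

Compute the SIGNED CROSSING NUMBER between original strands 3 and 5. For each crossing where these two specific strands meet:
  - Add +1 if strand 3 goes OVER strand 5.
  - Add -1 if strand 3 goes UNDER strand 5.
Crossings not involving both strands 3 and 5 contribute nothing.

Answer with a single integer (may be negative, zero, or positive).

Answer: 0

Derivation:
Gen 1: crossing 3x4. Both 3&5? no. Sum: 0
Gen 2: crossing 1x2. Both 3&5? no. Sum: 0
Gen 3: crossing 2x1. Both 3&5? no. Sum: 0
Gen 4: crossing 1x2. Both 3&5? no. Sum: 0
Gen 5: crossing 4x3. Both 3&5? no. Sum: 0
Gen 6: crossing 4x5. Both 3&5? no. Sum: 0
Gen 7: 3 under 5. Both 3&5? yes. Contrib: -1. Sum: -1
Gen 8: crossing 2x1. Both 3&5? no. Sum: -1
Gen 9: crossing 1x2. Both 3&5? no. Sum: -1
Gen 10: 5 under 3. Both 3&5? yes. Contrib: +1. Sum: 0
Gen 11: crossing 1x3. Both 3&5? no. Sum: 0
Gen 12: crossing 2x3. Both 3&5? no. Sum: 0
Gen 13: crossing 5x4. Both 3&5? no. Sum: 0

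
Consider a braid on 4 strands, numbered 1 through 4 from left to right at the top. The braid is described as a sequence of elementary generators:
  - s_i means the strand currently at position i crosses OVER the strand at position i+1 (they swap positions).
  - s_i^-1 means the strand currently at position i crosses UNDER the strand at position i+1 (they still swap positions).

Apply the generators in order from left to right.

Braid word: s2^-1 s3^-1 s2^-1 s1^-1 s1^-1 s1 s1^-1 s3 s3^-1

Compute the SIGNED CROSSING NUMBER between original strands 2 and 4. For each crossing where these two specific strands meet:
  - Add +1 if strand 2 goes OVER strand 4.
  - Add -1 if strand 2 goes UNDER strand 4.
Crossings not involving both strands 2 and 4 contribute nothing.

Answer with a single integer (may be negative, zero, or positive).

Answer: -1

Derivation:
Gen 1: crossing 2x3. Both 2&4? no. Sum: 0
Gen 2: 2 under 4. Both 2&4? yes. Contrib: -1. Sum: -1
Gen 3: crossing 3x4. Both 2&4? no. Sum: -1
Gen 4: crossing 1x4. Both 2&4? no. Sum: -1
Gen 5: crossing 4x1. Both 2&4? no. Sum: -1
Gen 6: crossing 1x4. Both 2&4? no. Sum: -1
Gen 7: crossing 4x1. Both 2&4? no. Sum: -1
Gen 8: crossing 3x2. Both 2&4? no. Sum: -1
Gen 9: crossing 2x3. Both 2&4? no. Sum: -1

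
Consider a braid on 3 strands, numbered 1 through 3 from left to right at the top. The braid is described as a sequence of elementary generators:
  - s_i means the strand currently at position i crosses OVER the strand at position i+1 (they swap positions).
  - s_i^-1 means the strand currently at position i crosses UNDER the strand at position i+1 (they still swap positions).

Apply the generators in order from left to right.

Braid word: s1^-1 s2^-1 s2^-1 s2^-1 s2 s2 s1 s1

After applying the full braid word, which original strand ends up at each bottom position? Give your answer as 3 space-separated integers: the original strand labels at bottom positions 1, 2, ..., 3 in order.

Answer: 2 3 1

Derivation:
Gen 1 (s1^-1): strand 1 crosses under strand 2. Perm now: [2 1 3]
Gen 2 (s2^-1): strand 1 crosses under strand 3. Perm now: [2 3 1]
Gen 3 (s2^-1): strand 3 crosses under strand 1. Perm now: [2 1 3]
Gen 4 (s2^-1): strand 1 crosses under strand 3. Perm now: [2 3 1]
Gen 5 (s2): strand 3 crosses over strand 1. Perm now: [2 1 3]
Gen 6 (s2): strand 1 crosses over strand 3. Perm now: [2 3 1]
Gen 7 (s1): strand 2 crosses over strand 3. Perm now: [3 2 1]
Gen 8 (s1): strand 3 crosses over strand 2. Perm now: [2 3 1]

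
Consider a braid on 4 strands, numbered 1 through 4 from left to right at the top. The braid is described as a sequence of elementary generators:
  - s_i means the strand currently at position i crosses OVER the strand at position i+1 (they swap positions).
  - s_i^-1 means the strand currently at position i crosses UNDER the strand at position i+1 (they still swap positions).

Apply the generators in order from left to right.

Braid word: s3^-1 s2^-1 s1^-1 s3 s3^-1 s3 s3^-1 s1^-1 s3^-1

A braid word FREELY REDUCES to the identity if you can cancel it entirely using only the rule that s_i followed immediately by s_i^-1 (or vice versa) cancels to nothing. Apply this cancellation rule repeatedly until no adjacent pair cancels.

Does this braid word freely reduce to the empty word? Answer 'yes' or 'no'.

Gen 1 (s3^-1): push. Stack: [s3^-1]
Gen 2 (s2^-1): push. Stack: [s3^-1 s2^-1]
Gen 3 (s1^-1): push. Stack: [s3^-1 s2^-1 s1^-1]
Gen 4 (s3): push. Stack: [s3^-1 s2^-1 s1^-1 s3]
Gen 5 (s3^-1): cancels prior s3. Stack: [s3^-1 s2^-1 s1^-1]
Gen 6 (s3): push. Stack: [s3^-1 s2^-1 s1^-1 s3]
Gen 7 (s3^-1): cancels prior s3. Stack: [s3^-1 s2^-1 s1^-1]
Gen 8 (s1^-1): push. Stack: [s3^-1 s2^-1 s1^-1 s1^-1]
Gen 9 (s3^-1): push. Stack: [s3^-1 s2^-1 s1^-1 s1^-1 s3^-1]
Reduced word: s3^-1 s2^-1 s1^-1 s1^-1 s3^-1

Answer: no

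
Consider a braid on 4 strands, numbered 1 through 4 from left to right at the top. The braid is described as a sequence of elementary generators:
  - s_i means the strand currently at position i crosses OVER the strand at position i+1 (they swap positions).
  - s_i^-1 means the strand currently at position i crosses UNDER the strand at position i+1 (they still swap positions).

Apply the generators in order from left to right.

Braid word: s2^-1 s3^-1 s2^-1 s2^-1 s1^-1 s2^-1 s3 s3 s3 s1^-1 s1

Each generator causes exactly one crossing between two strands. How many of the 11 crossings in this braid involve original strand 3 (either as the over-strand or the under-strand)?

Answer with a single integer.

Gen 1: crossing 2x3. Involves strand 3? yes. Count so far: 1
Gen 2: crossing 2x4. Involves strand 3? no. Count so far: 1
Gen 3: crossing 3x4. Involves strand 3? yes. Count so far: 2
Gen 4: crossing 4x3. Involves strand 3? yes. Count so far: 3
Gen 5: crossing 1x3. Involves strand 3? yes. Count so far: 4
Gen 6: crossing 1x4. Involves strand 3? no. Count so far: 4
Gen 7: crossing 1x2. Involves strand 3? no. Count so far: 4
Gen 8: crossing 2x1. Involves strand 3? no. Count so far: 4
Gen 9: crossing 1x2. Involves strand 3? no. Count so far: 4
Gen 10: crossing 3x4. Involves strand 3? yes. Count so far: 5
Gen 11: crossing 4x3. Involves strand 3? yes. Count so far: 6

Answer: 6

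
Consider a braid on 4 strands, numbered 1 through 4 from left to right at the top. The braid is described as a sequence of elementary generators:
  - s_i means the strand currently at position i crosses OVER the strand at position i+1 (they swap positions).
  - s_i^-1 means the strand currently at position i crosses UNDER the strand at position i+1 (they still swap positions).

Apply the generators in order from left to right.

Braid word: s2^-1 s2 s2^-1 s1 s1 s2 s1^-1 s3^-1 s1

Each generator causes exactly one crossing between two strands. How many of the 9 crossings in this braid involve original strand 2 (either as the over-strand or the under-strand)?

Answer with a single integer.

Answer: 6

Derivation:
Gen 1: crossing 2x3. Involves strand 2? yes. Count so far: 1
Gen 2: crossing 3x2. Involves strand 2? yes. Count so far: 2
Gen 3: crossing 2x3. Involves strand 2? yes. Count so far: 3
Gen 4: crossing 1x3. Involves strand 2? no. Count so far: 3
Gen 5: crossing 3x1. Involves strand 2? no. Count so far: 3
Gen 6: crossing 3x2. Involves strand 2? yes. Count so far: 4
Gen 7: crossing 1x2. Involves strand 2? yes. Count so far: 5
Gen 8: crossing 3x4. Involves strand 2? no. Count so far: 5
Gen 9: crossing 2x1. Involves strand 2? yes. Count so far: 6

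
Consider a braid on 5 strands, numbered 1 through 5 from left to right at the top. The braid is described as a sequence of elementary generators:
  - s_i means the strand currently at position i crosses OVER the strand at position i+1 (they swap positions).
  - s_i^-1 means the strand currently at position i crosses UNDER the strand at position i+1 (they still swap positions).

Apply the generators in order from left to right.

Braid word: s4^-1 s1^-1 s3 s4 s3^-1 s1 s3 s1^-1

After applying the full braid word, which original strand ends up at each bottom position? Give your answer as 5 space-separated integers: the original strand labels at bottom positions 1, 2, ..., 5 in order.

Gen 1 (s4^-1): strand 4 crosses under strand 5. Perm now: [1 2 3 5 4]
Gen 2 (s1^-1): strand 1 crosses under strand 2. Perm now: [2 1 3 5 4]
Gen 3 (s3): strand 3 crosses over strand 5. Perm now: [2 1 5 3 4]
Gen 4 (s4): strand 3 crosses over strand 4. Perm now: [2 1 5 4 3]
Gen 5 (s3^-1): strand 5 crosses under strand 4. Perm now: [2 1 4 5 3]
Gen 6 (s1): strand 2 crosses over strand 1. Perm now: [1 2 4 5 3]
Gen 7 (s3): strand 4 crosses over strand 5. Perm now: [1 2 5 4 3]
Gen 8 (s1^-1): strand 1 crosses under strand 2. Perm now: [2 1 5 4 3]

Answer: 2 1 5 4 3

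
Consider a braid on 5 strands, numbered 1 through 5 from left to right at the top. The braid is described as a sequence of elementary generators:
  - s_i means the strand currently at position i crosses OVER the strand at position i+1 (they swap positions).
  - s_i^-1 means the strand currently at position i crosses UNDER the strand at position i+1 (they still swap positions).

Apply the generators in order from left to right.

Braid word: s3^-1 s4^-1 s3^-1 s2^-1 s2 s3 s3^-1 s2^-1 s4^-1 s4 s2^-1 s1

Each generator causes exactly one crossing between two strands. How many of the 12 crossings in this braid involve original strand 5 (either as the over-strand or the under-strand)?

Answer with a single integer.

Answer: 8

Derivation:
Gen 1: crossing 3x4. Involves strand 5? no. Count so far: 0
Gen 2: crossing 3x5. Involves strand 5? yes. Count so far: 1
Gen 3: crossing 4x5. Involves strand 5? yes. Count so far: 2
Gen 4: crossing 2x5. Involves strand 5? yes. Count so far: 3
Gen 5: crossing 5x2. Involves strand 5? yes. Count so far: 4
Gen 6: crossing 5x4. Involves strand 5? yes. Count so far: 5
Gen 7: crossing 4x5. Involves strand 5? yes. Count so far: 6
Gen 8: crossing 2x5. Involves strand 5? yes. Count so far: 7
Gen 9: crossing 4x3. Involves strand 5? no. Count so far: 7
Gen 10: crossing 3x4. Involves strand 5? no. Count so far: 7
Gen 11: crossing 5x2. Involves strand 5? yes. Count so far: 8
Gen 12: crossing 1x2. Involves strand 5? no. Count so far: 8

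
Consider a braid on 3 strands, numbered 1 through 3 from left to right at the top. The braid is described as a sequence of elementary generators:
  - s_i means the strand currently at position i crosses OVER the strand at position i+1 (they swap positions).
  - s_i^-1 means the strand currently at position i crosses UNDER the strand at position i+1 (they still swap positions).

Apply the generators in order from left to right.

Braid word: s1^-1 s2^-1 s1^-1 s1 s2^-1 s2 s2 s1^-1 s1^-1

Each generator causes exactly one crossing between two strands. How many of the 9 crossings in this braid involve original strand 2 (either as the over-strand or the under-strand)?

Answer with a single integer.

Answer: 5

Derivation:
Gen 1: crossing 1x2. Involves strand 2? yes. Count so far: 1
Gen 2: crossing 1x3. Involves strand 2? no. Count so far: 1
Gen 3: crossing 2x3. Involves strand 2? yes. Count so far: 2
Gen 4: crossing 3x2. Involves strand 2? yes. Count so far: 3
Gen 5: crossing 3x1. Involves strand 2? no. Count so far: 3
Gen 6: crossing 1x3. Involves strand 2? no. Count so far: 3
Gen 7: crossing 3x1. Involves strand 2? no. Count so far: 3
Gen 8: crossing 2x1. Involves strand 2? yes. Count so far: 4
Gen 9: crossing 1x2. Involves strand 2? yes. Count so far: 5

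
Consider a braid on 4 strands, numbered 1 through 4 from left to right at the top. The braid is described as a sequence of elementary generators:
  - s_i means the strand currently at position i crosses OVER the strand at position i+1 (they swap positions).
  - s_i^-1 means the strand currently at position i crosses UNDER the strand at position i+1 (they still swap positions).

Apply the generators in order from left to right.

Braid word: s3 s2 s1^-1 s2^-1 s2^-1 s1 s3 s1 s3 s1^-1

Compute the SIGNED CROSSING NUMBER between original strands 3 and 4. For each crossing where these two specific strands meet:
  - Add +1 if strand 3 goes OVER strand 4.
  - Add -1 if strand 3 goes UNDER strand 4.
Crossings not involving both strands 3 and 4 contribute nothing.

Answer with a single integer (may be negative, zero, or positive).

Answer: 1

Derivation:
Gen 1: 3 over 4. Both 3&4? yes. Contrib: +1. Sum: 1
Gen 2: crossing 2x4. Both 3&4? no. Sum: 1
Gen 3: crossing 1x4. Both 3&4? no. Sum: 1
Gen 4: crossing 1x2. Both 3&4? no. Sum: 1
Gen 5: crossing 2x1. Both 3&4? no. Sum: 1
Gen 6: crossing 4x1. Both 3&4? no. Sum: 1
Gen 7: crossing 2x3. Both 3&4? no. Sum: 1
Gen 8: crossing 1x4. Both 3&4? no. Sum: 1
Gen 9: crossing 3x2. Both 3&4? no. Sum: 1
Gen 10: crossing 4x1. Both 3&4? no. Sum: 1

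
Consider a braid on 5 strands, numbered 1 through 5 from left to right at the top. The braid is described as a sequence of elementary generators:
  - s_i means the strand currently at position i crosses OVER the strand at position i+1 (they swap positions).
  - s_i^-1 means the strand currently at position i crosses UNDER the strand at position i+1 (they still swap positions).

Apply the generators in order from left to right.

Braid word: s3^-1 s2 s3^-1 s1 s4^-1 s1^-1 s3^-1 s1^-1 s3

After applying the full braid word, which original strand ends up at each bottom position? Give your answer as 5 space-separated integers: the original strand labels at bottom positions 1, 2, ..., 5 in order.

Answer: 4 1 3 5 2

Derivation:
Gen 1 (s3^-1): strand 3 crosses under strand 4. Perm now: [1 2 4 3 5]
Gen 2 (s2): strand 2 crosses over strand 4. Perm now: [1 4 2 3 5]
Gen 3 (s3^-1): strand 2 crosses under strand 3. Perm now: [1 4 3 2 5]
Gen 4 (s1): strand 1 crosses over strand 4. Perm now: [4 1 3 2 5]
Gen 5 (s4^-1): strand 2 crosses under strand 5. Perm now: [4 1 3 5 2]
Gen 6 (s1^-1): strand 4 crosses under strand 1. Perm now: [1 4 3 5 2]
Gen 7 (s3^-1): strand 3 crosses under strand 5. Perm now: [1 4 5 3 2]
Gen 8 (s1^-1): strand 1 crosses under strand 4. Perm now: [4 1 5 3 2]
Gen 9 (s3): strand 5 crosses over strand 3. Perm now: [4 1 3 5 2]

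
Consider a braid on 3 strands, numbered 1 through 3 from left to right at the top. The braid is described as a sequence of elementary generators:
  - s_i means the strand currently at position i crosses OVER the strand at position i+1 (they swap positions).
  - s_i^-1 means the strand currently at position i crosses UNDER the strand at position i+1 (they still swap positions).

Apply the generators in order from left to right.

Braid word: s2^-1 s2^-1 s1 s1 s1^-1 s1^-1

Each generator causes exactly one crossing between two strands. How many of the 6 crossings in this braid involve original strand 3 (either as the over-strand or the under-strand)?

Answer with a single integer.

Gen 1: crossing 2x3. Involves strand 3? yes. Count so far: 1
Gen 2: crossing 3x2. Involves strand 3? yes. Count so far: 2
Gen 3: crossing 1x2. Involves strand 3? no. Count so far: 2
Gen 4: crossing 2x1. Involves strand 3? no. Count so far: 2
Gen 5: crossing 1x2. Involves strand 3? no. Count so far: 2
Gen 6: crossing 2x1. Involves strand 3? no. Count so far: 2

Answer: 2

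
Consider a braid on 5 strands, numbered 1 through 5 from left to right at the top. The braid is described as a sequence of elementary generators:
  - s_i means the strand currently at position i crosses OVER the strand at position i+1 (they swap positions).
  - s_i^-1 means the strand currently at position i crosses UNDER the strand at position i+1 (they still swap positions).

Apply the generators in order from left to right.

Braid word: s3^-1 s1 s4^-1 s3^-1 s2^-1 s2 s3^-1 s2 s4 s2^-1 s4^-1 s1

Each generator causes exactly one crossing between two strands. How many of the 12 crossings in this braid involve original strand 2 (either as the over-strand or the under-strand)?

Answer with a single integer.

Answer: 2

Derivation:
Gen 1: crossing 3x4. Involves strand 2? no. Count so far: 0
Gen 2: crossing 1x2. Involves strand 2? yes. Count so far: 1
Gen 3: crossing 3x5. Involves strand 2? no. Count so far: 1
Gen 4: crossing 4x5. Involves strand 2? no. Count so far: 1
Gen 5: crossing 1x5. Involves strand 2? no. Count so far: 1
Gen 6: crossing 5x1. Involves strand 2? no. Count so far: 1
Gen 7: crossing 5x4. Involves strand 2? no. Count so far: 1
Gen 8: crossing 1x4. Involves strand 2? no. Count so far: 1
Gen 9: crossing 5x3. Involves strand 2? no. Count so far: 1
Gen 10: crossing 4x1. Involves strand 2? no. Count so far: 1
Gen 11: crossing 3x5. Involves strand 2? no. Count so far: 1
Gen 12: crossing 2x1. Involves strand 2? yes. Count so far: 2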